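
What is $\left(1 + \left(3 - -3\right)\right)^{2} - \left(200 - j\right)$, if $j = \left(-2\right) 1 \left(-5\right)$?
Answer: $-141$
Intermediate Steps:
$j = 10$ ($j = \left(-2\right) \left(-5\right) = 10$)
$\left(1 + \left(3 - -3\right)\right)^{2} - \left(200 - j\right) = \left(1 + \left(3 - -3\right)\right)^{2} - \left(200 - 10\right) = \left(1 + \left(3 + 3\right)\right)^{2} - \left(200 - 10\right) = \left(1 + 6\right)^{2} - 190 = 7^{2} - 190 = 49 - 190 = -141$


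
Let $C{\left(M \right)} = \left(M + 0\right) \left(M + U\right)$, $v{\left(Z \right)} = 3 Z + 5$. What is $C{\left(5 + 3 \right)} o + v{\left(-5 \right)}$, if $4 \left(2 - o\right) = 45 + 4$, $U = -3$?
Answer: $-420$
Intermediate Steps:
$v{\left(Z \right)} = 5 + 3 Z$
$o = - \frac{41}{4}$ ($o = 2 - \frac{45 + 4}{4} = 2 - \frac{49}{4} = - \frac{41}{4} \approx -10.25$)
$C{\left(M \right)} = M \left(-3 + M\right)$ ($C{\left(M \right)} = \left(M + 0\right) \left(M - 3\right) = M \left(-3 + M\right)$)
$C{\left(5 + 3 \right)} o + v{\left(-5 \right)} = \left(5 + 3\right) \left(-3 + \left(5 + 3\right)\right) \left(- \frac{41}{4}\right) + \left(5 + 3 \left(-5\right)\right) = 8 \left(-3 + 8\right) \left(- \frac{41}{4}\right) + \left(5 - 15\right) = 8 \cdot 5 \left(- \frac{41}{4}\right) - 10 = 40 \left(- \frac{41}{4}\right) - 10 = -410 - 10 = -420$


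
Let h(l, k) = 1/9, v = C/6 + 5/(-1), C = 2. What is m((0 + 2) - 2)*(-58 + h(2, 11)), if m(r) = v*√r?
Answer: 0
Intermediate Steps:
v = -14/3 (v = 2/6 + 5/(-1) = 2*(⅙) + 5*(-1) = ⅓ - 5 = -14/3 ≈ -4.6667)
m(r) = -14*√r/3
h(l, k) = ⅑
m((0 + 2) - 2)*(-58 + h(2, 11)) = (-14*√((0 + 2) - 2)/3)*(-58 + ⅑) = -14*√(2 - 2)/3*(-521/9) = -14*√0/3*(-521/9) = -14/3*0*(-521/9) = 0*(-521/9) = 0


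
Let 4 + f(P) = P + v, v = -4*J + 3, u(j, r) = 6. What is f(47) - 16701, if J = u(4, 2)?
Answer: -16679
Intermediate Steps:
J = 6
v = -21 (v = -4*6 + 3 = -24 + 3 = -21)
f(P) = -25 + P (f(P) = -4 + (P - 21) = -4 + (-21 + P) = -25 + P)
f(47) - 16701 = (-25 + 47) - 16701 = 22 - 16701 = -16679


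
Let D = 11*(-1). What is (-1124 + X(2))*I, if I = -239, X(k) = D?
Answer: 271265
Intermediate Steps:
D = -11
X(k) = -11
(-1124 + X(2))*I = (-1124 - 11)*(-239) = -1135*(-239) = 271265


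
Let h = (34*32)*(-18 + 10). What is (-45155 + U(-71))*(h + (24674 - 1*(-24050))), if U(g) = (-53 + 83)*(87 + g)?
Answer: -1787893500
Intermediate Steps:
U(g) = 2610 + 30*g (U(g) = 30*(87 + g) = 2610 + 30*g)
h = -8704 (h = 1088*(-8) = -8704)
(-45155 + U(-71))*(h + (24674 - 1*(-24050))) = (-45155 + (2610 + 30*(-71)))*(-8704 + (24674 - 1*(-24050))) = (-45155 + (2610 - 2130))*(-8704 + (24674 + 24050)) = (-45155 + 480)*(-8704 + 48724) = -44675*40020 = -1787893500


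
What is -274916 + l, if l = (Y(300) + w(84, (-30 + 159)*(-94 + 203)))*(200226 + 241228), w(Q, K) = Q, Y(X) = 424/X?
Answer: 2807335624/75 ≈ 3.7431e+7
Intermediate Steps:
l = 2827954324/75 (l = (424/300 + 84)*(200226 + 241228) = (424*(1/300) + 84)*441454 = (106/75 + 84)*441454 = (6406/75)*441454 = 2827954324/75 ≈ 3.7706e+7)
-274916 + l = -274916 + 2827954324/75 = 2807335624/75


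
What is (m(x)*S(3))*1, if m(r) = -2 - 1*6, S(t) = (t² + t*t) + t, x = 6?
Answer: -168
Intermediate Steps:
S(t) = t + 2*t² (S(t) = (t² + t²) + t = 2*t² + t = t + 2*t²)
m(r) = -8 (m(r) = -2 - 6 = -8)
(m(x)*S(3))*1 = -24*(1 + 2*3)*1 = -24*(1 + 6)*1 = -24*7*1 = -8*21*1 = -168*1 = -168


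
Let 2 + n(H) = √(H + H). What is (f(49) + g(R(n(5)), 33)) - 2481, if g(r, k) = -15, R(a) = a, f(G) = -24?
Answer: -2520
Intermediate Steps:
n(H) = -2 + √2*√H (n(H) = -2 + √(H + H) = -2 + √(2*H) = -2 + √2*√H)
(f(49) + g(R(n(5)), 33)) - 2481 = (-24 - 15) - 2481 = -39 - 2481 = -2520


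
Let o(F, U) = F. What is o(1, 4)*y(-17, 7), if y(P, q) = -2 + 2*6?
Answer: 10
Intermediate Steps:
y(P, q) = 10 (y(P, q) = -2 + 12 = 10)
o(1, 4)*y(-17, 7) = 1*10 = 10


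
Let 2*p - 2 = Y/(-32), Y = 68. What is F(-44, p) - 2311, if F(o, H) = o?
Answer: -2355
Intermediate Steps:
p = -1/16 (p = 1 + (68/(-32))/2 = 1 + (68*(-1/32))/2 = 1 + (½)*(-17/8) = 1 - 17/16 = -1/16 ≈ -0.062500)
F(-44, p) - 2311 = -44 - 2311 = -2355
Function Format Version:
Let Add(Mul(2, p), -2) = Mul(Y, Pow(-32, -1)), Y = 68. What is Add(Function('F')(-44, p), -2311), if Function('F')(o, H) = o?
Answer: -2355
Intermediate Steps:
p = Rational(-1, 16) (p = Add(1, Mul(Rational(1, 2), Mul(68, Pow(-32, -1)))) = Add(1, Mul(Rational(1, 2), Mul(68, Rational(-1, 32)))) = Add(1, Mul(Rational(1, 2), Rational(-17, 8))) = Add(1, Rational(-17, 16)) = Rational(-1, 16) ≈ -0.062500)
Add(Function('F')(-44, p), -2311) = Add(-44, -2311) = -2355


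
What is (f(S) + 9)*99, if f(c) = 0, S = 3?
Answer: 891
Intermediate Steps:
(f(S) + 9)*99 = (0 + 9)*99 = 9*99 = 891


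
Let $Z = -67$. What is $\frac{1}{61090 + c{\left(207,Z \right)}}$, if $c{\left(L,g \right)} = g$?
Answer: $\frac{1}{61023} \approx 1.6387 \cdot 10^{-5}$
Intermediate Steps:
$\frac{1}{61090 + c{\left(207,Z \right)}} = \frac{1}{61090 - 67} = \frac{1}{61023}$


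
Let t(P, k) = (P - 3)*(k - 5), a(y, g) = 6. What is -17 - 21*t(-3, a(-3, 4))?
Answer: 109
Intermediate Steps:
t(P, k) = (-5 + k)*(-3 + P) (t(P, k) = (-3 + P)*(-5 + k) = (-5 + k)*(-3 + P))
-17 - 21*t(-3, a(-3, 4)) = -17 - 21*(15 - 5*(-3) - 3*6 - 3*6) = -17 - 21*(15 + 15 - 18 - 18) = -17 - 21*(-6) = -17 + 126 = 109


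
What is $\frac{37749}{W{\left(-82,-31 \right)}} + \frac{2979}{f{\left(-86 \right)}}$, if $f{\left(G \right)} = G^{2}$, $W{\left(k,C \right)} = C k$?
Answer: $\frac{143382111}{9400316} \approx 15.253$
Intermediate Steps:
$\frac{37749}{W{\left(-82,-31 \right)}} + \frac{2979}{f{\left(-86 \right)}} = \frac{37749}{\left(-31\right) \left(-82\right)} + \frac{2979}{\left(-86\right)^{2}} = \frac{37749}{2542} + \frac{2979}{7396} = \frac{143382111}{9400316}$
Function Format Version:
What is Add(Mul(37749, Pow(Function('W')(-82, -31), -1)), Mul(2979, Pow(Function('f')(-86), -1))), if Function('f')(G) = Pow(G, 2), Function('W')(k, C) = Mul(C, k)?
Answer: Rational(143382111, 9400316) ≈ 15.253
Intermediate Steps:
Add(Mul(37749, Pow(Function('W')(-82, -31), -1)), Mul(2979, Pow(Function('f')(-86), -1))) = Add(Mul(37749, Pow(Mul(-31, -82), -1)), Mul(2979, Pow(Pow(-86, 2), -1))) = Add(Mul(37749, Pow(2542, -1)), Mul(2979, Pow(7396, -1))) = Add(Mul(37749, Rational(1, 2542)), Mul(2979, Rational(1, 7396))) = Add(Rational(37749, 2542), Rational(2979, 7396)) = Rational(143382111, 9400316)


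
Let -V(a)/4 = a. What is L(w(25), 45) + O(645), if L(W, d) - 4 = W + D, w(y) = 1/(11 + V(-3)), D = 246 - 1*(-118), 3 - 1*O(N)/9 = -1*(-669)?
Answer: -129397/23 ≈ -5626.0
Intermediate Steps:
V(a) = -4*a
O(N) = -5994 (O(N) = 27 - (-9)*(-669) = 27 - 9*669 = 27 - 6021 = -5994)
D = 364 (D = 246 + 118 = 364)
w(y) = 1/23 (w(y) = 1/(11 - 4*(-3)) = 1/(11 + 12) = 1/23)
L(W, d) = 368 + W (L(W, d) = 4 + (W + 364) = 4 + (364 + W) = 368 + W)
L(w(25), 45) + O(645) = (368 + 1/23) - 5994 = 8465/23 - 5994 = -129397/23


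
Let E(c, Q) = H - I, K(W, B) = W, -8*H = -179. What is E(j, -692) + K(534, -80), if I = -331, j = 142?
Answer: 7099/8 ≈ 887.38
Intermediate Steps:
H = 179/8 (H = -⅛*(-179) = 179/8 ≈ 22.375)
E(c, Q) = 2827/8 (E(c, Q) = 179/8 - 1*(-331) = 179/8 + 331 = 2827/8)
E(j, -692) + K(534, -80) = 2827/8 + 534 = 7099/8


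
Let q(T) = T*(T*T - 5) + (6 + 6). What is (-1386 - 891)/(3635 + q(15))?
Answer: -2277/6947 ≈ -0.32777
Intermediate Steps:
q(T) = 12 + T*(-5 + T²) (q(T) = T*(T² - 5) + 12 = T*(-5 + T²) + 12 = 12 + T*(-5 + T²))
(-1386 - 891)/(3635 + q(15)) = (-1386 - 891)/(3635 + (12 + 15³ - 5*15)) = -2277/(3635 + (12 + 3375 - 75)) = -2277/(3635 + 3312) = -2277/6947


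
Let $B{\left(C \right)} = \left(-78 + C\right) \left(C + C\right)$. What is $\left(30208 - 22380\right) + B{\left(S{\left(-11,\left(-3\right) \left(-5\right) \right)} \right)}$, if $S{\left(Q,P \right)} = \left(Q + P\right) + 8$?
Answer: $6244$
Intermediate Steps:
$S{\left(Q,P \right)} = 8 + P + Q$ ($S{\left(Q,P \right)} = \left(P + Q\right) + 8 = 8 + P + Q$)
$B{\left(C \right)} = 2 C \left(-78 + C\right)$ ($B{\left(C \right)} = \left(-78 + C\right) 2 C = 2 C \left(-78 + C\right)$)
$\left(30208 - 22380\right) + B{\left(S{\left(-11,\left(-3\right) \left(-5\right) \right)} \right)} = \left(30208 - 22380\right) + 2 \left(8 - -15 - 11\right) \left(-78 - -12\right) = 7828 + 2 \left(8 + 15 - 11\right) \left(-78 + \left(8 + 15 - 11\right)\right) = 7828 + 2 \cdot 12 \left(-78 + 12\right) = 7828 + 2 \cdot 12 \left(-66\right) = 7828 - 1584 = 6244$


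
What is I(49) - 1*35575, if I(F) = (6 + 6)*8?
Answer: -35479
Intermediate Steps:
I(F) = 96 (I(F) = 12*8 = 96)
I(49) - 1*35575 = 96 - 1*35575 = 96 - 35575 = -35479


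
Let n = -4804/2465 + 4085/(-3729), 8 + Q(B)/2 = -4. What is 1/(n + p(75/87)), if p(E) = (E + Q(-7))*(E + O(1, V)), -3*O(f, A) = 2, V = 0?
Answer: -88855855/672244058 ≈ -0.13218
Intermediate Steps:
Q(B) = -24 (Q(B) = -16 + 2*(-4) = -16 - 8 = -24)
O(f, A) = -⅔ (O(f, A) = -⅓*2 = -⅔)
p(E) = (-24 + E)*(-⅔ + E) (p(E) = (E - 24)*(E - ⅔) = (-24 + E)*(-⅔ + E))
n = -27983641/9191985 (n = -4804*1/2465 + 4085*(-1/3729) = -4804/2465 - 4085/3729 = -27983641/9191985 ≈ -3.0444)
1/(n + p(75/87)) = 1/(-27983641/9191985 + (16 + (75/87)² - 1850/87)) = 1/(-27983641/9191985 + (16 + (75*(1/87))² - 1850/87)) = 1/(-27983641/9191985 + (16 + (25/29)² - 74/3*25/29)) = 1/(-27983641/9191985 + (16 + 625/841 - 1850/87)) = 1/(-27983641/9191985 - 11407/2523) = 1/(-672244058/88855855) = -88855855/672244058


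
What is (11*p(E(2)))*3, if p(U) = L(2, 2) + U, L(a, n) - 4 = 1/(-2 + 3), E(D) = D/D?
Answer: 198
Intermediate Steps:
E(D) = 1
L(a, n) = 5 (L(a, n) = 4 + 1/(-2 + 3) = 4 + 1/1 = 4 + 1 = 5)
p(U) = 5 + U
(11*p(E(2)))*3 = (11*(5 + 1))*3 = (11*6)*3 = 66*3 = 198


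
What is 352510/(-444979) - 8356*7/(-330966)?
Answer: -45320556496/73636459857 ≈ -0.61546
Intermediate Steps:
352510/(-444979) - 8356*7/(-330966) = 352510*(-1/444979) - 58492*(-1/330966) = -352510/444979 + 29246/165483 = -45320556496/73636459857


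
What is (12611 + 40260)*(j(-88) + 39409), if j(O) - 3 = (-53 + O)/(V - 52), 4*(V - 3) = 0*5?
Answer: 2083903991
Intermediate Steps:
V = 3 (V = 3 + (0*5)/4 = 3 + (¼)*0 = 3 + 0 = 3)
j(O) = 200/49 - O/49 (j(O) = 3 + (-53 + O)/(3 - 52) = 3 + (-53 + O)/(-49) = 3 + (-53 + O)*(-1/49) = 3 + (53/49 - O/49) = 200/49 - O/49)
(12611 + 40260)*(j(-88) + 39409) = (12611 + 40260)*((200/49 - 1/49*(-88)) + 39409) = 52871*((200/49 + 88/49) + 39409) = 52871*(288/49 + 39409) = 52871*(1931329/49) = 2083903991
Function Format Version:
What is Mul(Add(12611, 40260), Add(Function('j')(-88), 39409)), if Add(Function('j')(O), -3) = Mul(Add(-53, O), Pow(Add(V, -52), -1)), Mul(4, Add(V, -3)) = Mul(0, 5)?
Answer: 2083903991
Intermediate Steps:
V = 3 (V = Add(3, Mul(Rational(1, 4), Mul(0, 5))) = Add(3, Mul(Rational(1, 4), 0)) = Add(3, 0) = 3)
Function('j')(O) = Add(Rational(200, 49), Mul(Rational(-1, 49), O)) (Function('j')(O) = Add(3, Mul(Add(-53, O), Pow(Add(3, -52), -1))) = Add(3, Mul(Add(-53, O), Pow(-49, -1))) = Add(3, Mul(Add(-53, O), Rational(-1, 49))) = Add(3, Add(Rational(53, 49), Mul(Rational(-1, 49), O))) = Add(Rational(200, 49), Mul(Rational(-1, 49), O)))
Mul(Add(12611, 40260), Add(Function('j')(-88), 39409)) = Mul(Add(12611, 40260), Add(Add(Rational(200, 49), Mul(Rational(-1, 49), -88)), 39409)) = Mul(52871, Add(Add(Rational(200, 49), Rational(88, 49)), 39409)) = Mul(52871, Add(Rational(288, 49), 39409)) = Mul(52871, Rational(1931329, 49)) = 2083903991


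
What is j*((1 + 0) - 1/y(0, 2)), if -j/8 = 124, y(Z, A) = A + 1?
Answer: -1984/3 ≈ -661.33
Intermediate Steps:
y(Z, A) = 1 + A
j = -992 (j = -8*124 = -992)
j*((1 + 0) - 1/y(0, 2)) = -992*((1 + 0) - 1/(1 + 2)) = -992*(1 - 1/3) = -992*(1 - 1*⅓) = -992*(1 - ⅓) = -992*⅔ = -1984/3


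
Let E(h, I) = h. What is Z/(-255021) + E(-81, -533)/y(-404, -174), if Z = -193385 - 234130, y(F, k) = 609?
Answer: 26633326/17256421 ≈ 1.5434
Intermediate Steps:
Z = -427515
Z/(-255021) + E(-81, -533)/y(-404, -174) = -427515/(-255021) - 81/609 = -427515*(-1/255021) - 81*1/609 = 142505/85007 - 27/203 = 26633326/17256421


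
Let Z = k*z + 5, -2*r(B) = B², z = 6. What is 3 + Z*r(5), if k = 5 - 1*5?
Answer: -119/2 ≈ -59.500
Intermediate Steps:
k = 0 (k = 5 - 5 = 0)
r(B) = -B²/2
Z = 5 (Z = 0*6 + 5 = 0 + 5 = 5)
3 + Z*r(5) = 3 + 5*(-½*5²) = 3 + 5*(-½*25) = 3 + 5*(-25/2) = 3 - 125/2 = -119/2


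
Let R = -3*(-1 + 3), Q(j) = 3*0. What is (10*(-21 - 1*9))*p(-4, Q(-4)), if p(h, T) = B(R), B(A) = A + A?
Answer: 3600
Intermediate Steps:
Q(j) = 0
R = -6 (R = -3*2 = -6)
B(A) = 2*A
p(h, T) = -12 (p(h, T) = 2*(-6) = -12)
(10*(-21 - 1*9))*p(-4, Q(-4)) = (10*(-21 - 1*9))*(-12) = (10*(-21 - 9))*(-12) = (10*(-30))*(-12) = -300*(-12) = 3600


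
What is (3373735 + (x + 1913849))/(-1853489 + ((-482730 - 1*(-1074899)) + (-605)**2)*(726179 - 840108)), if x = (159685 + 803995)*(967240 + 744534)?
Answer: -1649607655904/109167937715 ≈ -15.111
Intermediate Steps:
x = 1649602368320 (x = 963680*1711774 = 1649602368320)
(3373735 + (x + 1913849))/(-1853489 + ((-482730 - 1*(-1074899)) + (-605)**2)*(726179 - 840108)) = (3373735 + (1649602368320 + 1913849))/(-1853489 + ((-482730 - 1*(-1074899)) + (-605)**2)*(726179 - 840108)) = (3373735 + 1649604282169)/(-1853489 + ((-482730 + 1074899) + 366025)*(-113929)) = 1649607655904/(-1853489 + (592169 + 366025)*(-113929)) = 1649607655904/(-1853489 + 958194*(-113929)) = 1649607655904/(-1853489 - 109166084226) = 1649607655904/(-109167937715) = 1649607655904*(-1/109167937715) = -1649607655904/109167937715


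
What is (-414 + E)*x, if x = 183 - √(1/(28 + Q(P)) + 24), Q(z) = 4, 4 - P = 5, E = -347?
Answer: -139263 + 761*√1538/8 ≈ -1.3553e+5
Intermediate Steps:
P = -1 (P = 4 - 1*5 = 4 - 5 = -1)
x = 183 - √1538/8 (x = 183 - √(1/(28 + 4) + 24) = 183 - √(1/32 + 24) = 183 - √(769/32) = 183 - √1538/8 ≈ 178.10)
(-414 + E)*x = (-414 - 347)*(183 - √1538/8) = -761*(183 - √1538/8) = -139263 + 761*√1538/8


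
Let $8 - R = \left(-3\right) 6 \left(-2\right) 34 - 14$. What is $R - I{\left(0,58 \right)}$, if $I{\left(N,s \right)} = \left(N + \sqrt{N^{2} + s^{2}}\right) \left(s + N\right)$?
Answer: $-4566$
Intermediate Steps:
$I{\left(N,s \right)} = \left(N + s\right) \left(N + \sqrt{N^{2} + s^{2}}\right)$ ($I{\left(N,s \right)} = \left(N + \sqrt{N^{2} + s^{2}}\right) \left(N + s\right) = \left(N + s\right) \left(N + \sqrt{N^{2} + s^{2}}\right)$)
$R = -1202$ ($R = 8 - \left(\left(-3\right) 6 \left(-2\right) 34 - 14\right) = 8 - \left(\left(-18\right) \left(-2\right) 34 - 14\right) = 8 - \left(36 \cdot 34 - 14\right) = 8 - \left(1224 - 14\right) = 8 - 1210 = -1202$)
$R - I{\left(0,58 \right)} = -1202 - \left(0^{2} + 0 \cdot 58 + 0 \sqrt{0^{2} + 58^{2}} + 58 \sqrt{0^{2} + 58^{2}}\right) = -1202 - \left(0 + 0 + 0 \sqrt{0 + 3364} + 58 \sqrt{0 + 3364}\right) = -1202 - \left(0 + 0 + 0 \sqrt{3364} + 58 \sqrt{3364}\right) = -1202 - \left(0 + 0 + 0 \cdot 58 + 58 \cdot 58\right) = -1202 - \left(0 + 0 + 0 + 3364\right) = -1202 - 3364 = -4566$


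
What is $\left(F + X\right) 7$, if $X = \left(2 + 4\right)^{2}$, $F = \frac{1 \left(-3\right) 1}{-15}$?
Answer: $\frac{1267}{5} \approx 253.4$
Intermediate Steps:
$F = \frac{1}{5}$ ($F = \left(-3\right) 1 \left(- \frac{1}{15}\right) = \left(-3\right) \left(- \frac{1}{15}\right) = \frac{1}{5} \approx 0.2$)
$X = 36$ ($X = 6^{2} = 36$)
$\left(F + X\right) 7 = \left(\frac{1}{5} + 36\right) 7 = \frac{181}{5} \cdot 7 = \frac{1267}{5}$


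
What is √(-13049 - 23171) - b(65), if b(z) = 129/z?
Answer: -129/65 + 2*I*√9055 ≈ -1.9846 + 190.32*I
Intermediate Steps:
√(-13049 - 23171) - b(65) = √(-13049 - 23171) - 129/65 = √(-36220) - 129/65 = 2*I*√9055 - 1*129/65 = 2*I*√9055 - 129/65 = -129/65 + 2*I*√9055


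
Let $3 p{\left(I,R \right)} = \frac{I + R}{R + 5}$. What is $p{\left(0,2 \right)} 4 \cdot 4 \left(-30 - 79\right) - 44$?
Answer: $- \frac{4412}{21} \approx -210.1$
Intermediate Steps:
$p{\left(I,R \right)} = \frac{I + R}{3 \left(5 + R\right)}$ ($p{\left(I,R \right)} = \frac{\left(I + R\right) \frac{1}{R + 5}}{3} = \frac{\left(I + R\right) \frac{1}{5 + R}}{3} = \frac{\frac{1}{5 + R} \left(I + R\right)}{3} = \frac{I + R}{3 \left(5 + R\right)}$)
$p{\left(0,2 \right)} 4 \cdot 4 \left(-30 - 79\right) - 44 = \frac{0 + 2}{3 \left(5 + 2\right)} 4 \cdot 4 \left(-30 - 79\right) - 44 = \frac{1}{3} \cdot \frac{1}{7} \cdot 2 \cdot 4 \cdot 4 \left(-109\right) - 44 = \frac{2}{21} \cdot 4 \cdot 4 \left(-109\right) - 44 = \frac{8}{21} \cdot 4 \left(-109\right) - 44 = \frac{32}{21} \left(-109\right) - 44 = - \frac{3488}{21} - 44 = - \frac{4412}{21}$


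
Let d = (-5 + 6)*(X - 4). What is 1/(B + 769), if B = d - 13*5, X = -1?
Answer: 1/699 ≈ 0.0014306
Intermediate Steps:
d = -5 (d = (-5 + 6)*(-1 - 4) = 1*(-5) = -5)
B = -70 (B = -5 - 13*5 = -5 - 65 = -70)
1/(B + 769) = 1/(-70 + 769) = 1/699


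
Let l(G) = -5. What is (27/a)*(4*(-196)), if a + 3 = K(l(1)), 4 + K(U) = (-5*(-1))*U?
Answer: 1323/2 ≈ 661.50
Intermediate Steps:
K(U) = -4 + 5*U (K(U) = -4 + (-5*(-1))*U = -4 + 5*U)
a = -32 (a = -3 + (-4 + 5*(-5)) = -3 + (-4 - 25) = -3 - 29 = -32)
(27/a)*(4*(-196)) = (27/(-32))*(4*(-196)) = (27*(-1/32))*(-784) = -27/32*(-784) = 1323/2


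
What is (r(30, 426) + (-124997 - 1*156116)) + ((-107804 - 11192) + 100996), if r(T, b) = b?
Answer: -298687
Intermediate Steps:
(r(30, 426) + (-124997 - 1*156116)) + ((-107804 - 11192) + 100996) = (426 + (-124997 - 1*156116)) + ((-107804 - 11192) + 100996) = (426 + (-124997 - 156116)) + (-118996 + 100996) = (426 - 281113) - 18000 = -280687 - 18000 = -298687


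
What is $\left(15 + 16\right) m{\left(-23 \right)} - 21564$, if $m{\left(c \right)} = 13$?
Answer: $-21161$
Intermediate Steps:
$\left(15 + 16\right) m{\left(-23 \right)} - 21564 = \left(15 + 16\right) 13 - 21564 = 31 \cdot 13 - 21564 = 403 - 21564 = -21161$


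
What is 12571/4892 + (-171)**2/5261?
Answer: 209183003/25736812 ≈ 8.1278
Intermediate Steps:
12571/4892 + (-171)**2/5261 = 12571*(1/4892) + 29241*(1/5261) = 12571/4892 + 29241/5261 = 209183003/25736812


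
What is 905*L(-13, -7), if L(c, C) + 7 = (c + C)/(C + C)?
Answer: -35295/7 ≈ -5042.1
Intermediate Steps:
L(c, C) = -7 + (C + c)/(2*C) (L(c, C) = -7 + (c + C)/(C + C) = -7 + (C + c)/((2*C)) = -7 + (C + c)*(1/(2*C)) = -7 + (C + c)/(2*C))
905*L(-13, -7) = 905*((1/2)*(-13 - 13*(-7))/(-7)) = 905*((1/2)*(-1/7)*(-13 + 91)) = 905*((1/2)*(-1/7)*78) = 905*(-39/7) = -35295/7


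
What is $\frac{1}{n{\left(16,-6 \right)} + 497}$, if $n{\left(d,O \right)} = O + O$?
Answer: $\frac{1}{485} \approx 0.0020619$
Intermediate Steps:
$n{\left(d,O \right)} = 2 O$
$\frac{1}{n{\left(16,-6 \right)} + 497} = \frac{1}{2 \left(-6\right) + 497} = \frac{1}{-12 + 497} = \frac{1}{485}$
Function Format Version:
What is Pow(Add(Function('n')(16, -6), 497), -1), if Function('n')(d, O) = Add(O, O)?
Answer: Rational(1, 485) ≈ 0.0020619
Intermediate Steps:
Function('n')(d, O) = Mul(2, O)
Pow(Add(Function('n')(16, -6), 497), -1) = Pow(Add(Mul(2, -6), 497), -1) = Pow(Add(-12, 497), -1) = Pow(485, -1) = Rational(1, 485)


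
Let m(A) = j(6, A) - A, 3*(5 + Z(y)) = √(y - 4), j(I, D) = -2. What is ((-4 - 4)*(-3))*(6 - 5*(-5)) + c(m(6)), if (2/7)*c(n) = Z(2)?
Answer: 1453/2 + 7*I*√2/6 ≈ 726.5 + 1.6499*I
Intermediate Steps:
Z(y) = -5 + √(-4 + y)/3 (Z(y) = -5 + √(y - 4)/3 = -5 + √(-4 + y)/3)
m(A) = -2 - A
c(n) = -35/2 + 7*I*√2/6 (c(n) = 7*(-5 + √(-4 + 2)/3)/2 = 7*(-5 + √(-2)/3)/2 = 7*(-5 + (I*√2)/3)/2 = 7*(-5 + I*√2/3)/2 = -35/2 + 7*I*√2/6)
((-4 - 4)*(-3))*(6 - 5*(-5)) + c(m(6)) = ((-4 - 4)*(-3))*(6 - 5*(-5)) + (-35/2 + 7*I*√2/6) = (-8*(-3))*(6 + 25) + (-35/2 + 7*I*√2/6) = 24*31 + (-35/2 + 7*I*√2/6) = 744 + (-35/2 + 7*I*√2/6) = 1453/2 + 7*I*√2/6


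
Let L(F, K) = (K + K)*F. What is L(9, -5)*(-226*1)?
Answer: 20340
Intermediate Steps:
L(F, K) = 2*F*K (L(F, K) = (2*K)*F = 2*F*K)
L(9, -5)*(-226*1) = (2*9*(-5))*(-226*1) = -90*(-226) = 20340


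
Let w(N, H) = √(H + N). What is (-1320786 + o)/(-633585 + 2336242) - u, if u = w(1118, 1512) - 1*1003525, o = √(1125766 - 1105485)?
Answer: 1708657545139/1702657 - √2630 + √20281/1702657 ≈ 1.0035e+6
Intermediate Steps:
o = √20281 ≈ 142.41
u = -1003525 + √2630 (u = √(1512 + 1118) - 1*1003525 = √2630 - 1003525 = -1003525 + √2630 ≈ -1.0035e+6)
(-1320786 + o)/(-633585 + 2336242) - u = (-1320786 + √20281)/(-633585 + 2336242) - (-1003525 + √2630) = (-1320786 + √20281)/1702657 + (1003525 - √2630) = (-1320786 + √20281)*(1/1702657) + (1003525 - √2630) = (-1320786/1702657 + √20281/1702657) + (1003525 - √2630) = 1708657545139/1702657 - √2630 + √20281/1702657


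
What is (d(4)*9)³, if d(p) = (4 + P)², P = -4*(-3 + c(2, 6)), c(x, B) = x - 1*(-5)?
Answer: 2176782336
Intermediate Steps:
c(x, B) = 5 + x (c(x, B) = x + 5 = 5 + x)
P = -16 (P = -4*(-3 + (5 + 2)) = -4*(-3 + 7) = -4*4 = -16)
d(p) = 144 (d(p) = (4 - 16)² = (-12)² = 144)
(d(4)*9)³ = (144*9)³ = 1296³ = 2176782336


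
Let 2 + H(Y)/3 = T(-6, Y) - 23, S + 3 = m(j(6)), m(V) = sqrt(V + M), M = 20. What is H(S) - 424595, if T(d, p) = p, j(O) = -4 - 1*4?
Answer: -424679 + 6*sqrt(3) ≈ -4.2467e+5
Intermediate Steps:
j(O) = -8 (j(O) = -4 - 4 = -8)
m(V) = sqrt(20 + V) (m(V) = sqrt(V + 20) = sqrt(20 + V))
S = -3 + 2*sqrt(3) (S = -3 + sqrt(20 - 8) = -3 + sqrt(12) = -3 + 2*sqrt(3) ≈ 0.46410)
H(Y) = -75 + 3*Y (H(Y) = -6 + 3*(Y - 23) = -6 + 3*(-23 + Y) = -6 + (-69 + 3*Y) = -75 + 3*Y)
H(S) - 424595 = (-75 + 3*(-3 + 2*sqrt(3))) - 424595 = (-75 + (-9 + 6*sqrt(3))) - 424595 = (-84 + 6*sqrt(3)) - 424595 = -424679 + 6*sqrt(3)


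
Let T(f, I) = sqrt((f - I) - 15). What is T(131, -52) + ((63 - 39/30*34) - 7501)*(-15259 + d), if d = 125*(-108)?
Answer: 1075902949/5 + 2*sqrt(42) ≈ 2.1518e+8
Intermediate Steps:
T(f, I) = sqrt(-15 + f - I)
d = -13500
T(131, -52) + ((63 - 39/30*34) - 7501)*(-15259 + d) = sqrt(-15 + 131 - 1*(-52)) + ((63 - 39/30*34) - 7501)*(-15259 - 13500) = sqrt(-15 + 131 + 52) + ((63 - 39*1/30*34) - 7501)*(-28759) = sqrt(168) + ((63 - 13/10*34) - 7501)*(-28759) = 2*sqrt(42) + ((63 - 221/5) - 7501)*(-28759) = 2*sqrt(42) + (94/5 - 7501)*(-28759) = 2*sqrt(42) - 37411/5*(-28759) = 2*sqrt(42) + 1075902949/5 = 1075902949/5 + 2*sqrt(42)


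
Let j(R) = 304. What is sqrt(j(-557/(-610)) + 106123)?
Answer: sqrt(106427) ≈ 326.23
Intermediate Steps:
sqrt(j(-557/(-610)) + 106123) = sqrt(304 + 106123) = sqrt(106427)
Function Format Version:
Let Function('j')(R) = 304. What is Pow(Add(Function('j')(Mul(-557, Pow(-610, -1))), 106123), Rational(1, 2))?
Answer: Pow(106427, Rational(1, 2)) ≈ 326.23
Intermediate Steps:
Pow(Add(Function('j')(Mul(-557, Pow(-610, -1))), 106123), Rational(1, 2)) = Pow(Add(304, 106123), Rational(1, 2)) = Pow(106427, Rational(1, 2))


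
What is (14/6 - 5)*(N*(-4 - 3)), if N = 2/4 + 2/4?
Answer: 56/3 ≈ 18.667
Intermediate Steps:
N = 1 (N = 2*(¼) + 2*(¼) = ½ + ½ = 1)
(14/6 - 5)*(N*(-4 - 3)) = (14/6 - 5)*(1*(-4 - 3)) = (14*(⅙) - 5)*(1*(-7)) = (7/3 - 5)*(-7) = -8/3*(-7) = 56/3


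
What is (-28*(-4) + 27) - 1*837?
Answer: -698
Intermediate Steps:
(-28*(-4) + 27) - 1*837 = (112 + 27) - 837 = 139 - 837 = -698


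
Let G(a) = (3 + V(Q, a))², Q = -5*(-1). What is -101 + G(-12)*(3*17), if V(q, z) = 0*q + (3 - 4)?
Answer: 103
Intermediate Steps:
Q = 5
V(q, z) = -1 (V(q, z) = 0 - 1 = -1)
G(a) = 4 (G(a) = (3 - 1)² = 2² = 4)
-101 + G(-12)*(3*17) = -101 + 4*(3*17) = -101 + 4*51 = -101 + 204 = 103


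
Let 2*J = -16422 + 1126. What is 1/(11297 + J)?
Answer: 1/3649 ≈ 0.00027405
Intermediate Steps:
J = -7648 (J = (-16422 + 1126)/2 = (½)*(-15296) = -7648)
1/(11297 + J) = 1/(11297 - 7648) = 1/3649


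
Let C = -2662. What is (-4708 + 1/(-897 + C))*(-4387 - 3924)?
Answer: 139257229403/3559 ≈ 3.9128e+7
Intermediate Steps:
(-4708 + 1/(-897 + C))*(-4387 - 3924) = (-4708 + 1/(-897 - 2662))*(-4387 - 3924) = (-4708 + 1/(-3559))*(-8311) = (-4708 - 1/3559)*(-8311) = -16755773/3559*(-8311) = 139257229403/3559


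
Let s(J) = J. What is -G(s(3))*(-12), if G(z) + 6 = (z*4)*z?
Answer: 360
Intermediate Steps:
G(z) = -6 + 4*z² (G(z) = -6 + (z*4)*z = -6 + (4*z)*z = -6 + 4*z²)
-G(s(3))*(-12) = -(-6 + 4*3²)*(-12) = -(-6 + 4*9)*(-12) = -(-6 + 36)*(-12) = -30*(-12) = -1*(-360) = 360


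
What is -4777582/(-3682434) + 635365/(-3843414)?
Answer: 2670422644423/2358853064946 ≈ 1.1321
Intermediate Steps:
-4777582/(-3682434) + 635365/(-3843414) = -4777582*(-1/3682434) + 635365*(-1/3843414) = 2388791/1841217 - 635365/3843414 = 2670422644423/2358853064946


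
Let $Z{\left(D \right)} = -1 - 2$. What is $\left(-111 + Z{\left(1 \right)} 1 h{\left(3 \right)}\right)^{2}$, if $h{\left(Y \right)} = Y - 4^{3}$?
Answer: $5184$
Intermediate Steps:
$Z{\left(D \right)} = -3$ ($Z{\left(D \right)} = -1 - 2 = -3$)
$h{\left(Y \right)} = -64 + Y$ ($h{\left(Y \right)} = Y - 64 = -64 + Y$)
$\left(-111 + Z{\left(1 \right)} 1 h{\left(3 \right)}\right)^{2} = \left(-111 + \left(-3\right) 1 \left(-64 + 3\right)\right)^{2} = \left(-111 - -183\right)^{2} = \left(-111 + 183\right)^{2} = 72^{2} = 5184$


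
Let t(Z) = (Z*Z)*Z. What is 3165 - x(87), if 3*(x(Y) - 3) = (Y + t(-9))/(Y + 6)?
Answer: 294280/93 ≈ 3164.3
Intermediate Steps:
t(Z) = Z³ (t(Z) = Z²*Z = Z³)
x(Y) = 3 + (-729 + Y)/(3*(6 + Y)) (x(Y) = 3 + ((Y + (-9)³)/(Y + 6))/3 = 3 + ((Y - 729)/(6 + Y))/3 = 3 + ((-729 + Y)/(6 + Y))/3 = 3 + (-729 + Y)/(3*(6 + Y)))
3165 - x(87) = 3165 - 5*(-135 + 2*87)/(3*(6 + 87)) = 3165 - 5*(-135 + 174)/(3*93) = 3165 - 5*39/(3*93) = 3165 - 1*65/93 = 3165 - 65/93 = 294280/93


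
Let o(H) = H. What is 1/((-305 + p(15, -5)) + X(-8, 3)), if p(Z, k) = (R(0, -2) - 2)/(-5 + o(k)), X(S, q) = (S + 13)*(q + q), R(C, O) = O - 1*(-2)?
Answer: -5/1374 ≈ -0.0036390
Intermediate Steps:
R(C, O) = 2 + O (R(C, O) = O + 2 = 2 + O)
X(S, q) = 2*q*(13 + S) (X(S, q) = (13 + S)*(2*q) = 2*q*(13 + S))
p(Z, k) = -2/(-5 + k) (p(Z, k) = ((2 - 2) - 2)/(-5 + k) = (0 - 2)/(-5 + k) = -2/(-5 + k))
1/((-305 + p(15, -5)) + X(-8, 3)) = 1/((-305 - 2/(-5 - 5)) + 2*3*(13 - 8)) = 1/((-305 - 2/(-10)) + 2*3*5) = 1/((-305 - 2*(-1/10)) + 30) = 1/((-305 + 1/5) + 30) = 1/(-1524/5 + 30) = 1/(-1374/5) = -5/1374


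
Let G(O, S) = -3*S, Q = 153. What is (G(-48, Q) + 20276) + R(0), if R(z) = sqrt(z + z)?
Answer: 19817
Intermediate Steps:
R(z) = sqrt(2)*sqrt(z) (R(z) = sqrt(2*z) = sqrt(2)*sqrt(z))
(G(-48, Q) + 20276) + R(0) = (-3*153 + 20276) + sqrt(2)*sqrt(0) = (-459 + 20276) + sqrt(2)*0 = 19817 + 0 = 19817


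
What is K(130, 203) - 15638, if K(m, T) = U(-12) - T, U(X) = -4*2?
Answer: -15849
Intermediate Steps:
U(X) = -8
K(m, T) = -8 - T
K(130, 203) - 15638 = (-8 - 1*203) - 15638 = (-8 - 203) - 15638 = -211 - 15638 = -15849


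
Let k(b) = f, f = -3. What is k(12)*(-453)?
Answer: 1359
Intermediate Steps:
k(b) = -3
k(12)*(-453) = -3*(-453) = 1359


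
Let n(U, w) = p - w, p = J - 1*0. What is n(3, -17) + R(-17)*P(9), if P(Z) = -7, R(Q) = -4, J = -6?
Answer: 39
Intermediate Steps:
p = -6 (p = -6 - 1*0 = -6 + 0 = -6)
n(U, w) = -6 - w
n(3, -17) + R(-17)*P(9) = (-6 - 1*(-17)) - 4*(-7) = (-6 + 17) + 28 = 11 + 28 = 39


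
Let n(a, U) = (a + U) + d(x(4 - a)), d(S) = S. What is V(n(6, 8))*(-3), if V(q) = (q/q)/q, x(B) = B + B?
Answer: -3/10 ≈ -0.30000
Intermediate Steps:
x(B) = 2*B
n(a, U) = 8 + U - a (n(a, U) = (a + U) + 2*(4 - a) = (U + a) + (8 - 2*a) = 8 + U - a)
V(q) = 1/q
V(n(6, 8))*(-3) = -3/(8 + 8 - 1*6) = -3/(8 + 8 - 6) = -3/10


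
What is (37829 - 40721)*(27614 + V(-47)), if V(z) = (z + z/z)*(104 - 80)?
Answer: -76666920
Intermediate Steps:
V(z) = 24 + 24*z (V(z) = (z + 1)*24 = (1 + z)*24 = 24 + 24*z)
(37829 - 40721)*(27614 + V(-47)) = (37829 - 40721)*(27614 + (24 + 24*(-47))) = -2892*(27614 + (24 - 1128)) = -2892*(27614 - 1104) = -2892*26510 = -76666920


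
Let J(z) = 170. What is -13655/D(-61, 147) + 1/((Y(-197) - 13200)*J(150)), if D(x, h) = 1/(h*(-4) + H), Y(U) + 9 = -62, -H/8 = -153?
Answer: -19593020400601/2256070 ≈ -8.6846e+6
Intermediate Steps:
H = 1224 (H = -8*(-153) = 1224)
Y(U) = -71 (Y(U) = -9 - 62 = -71)
D(x, h) = 1/(1224 - 4*h) (D(x, h) = 1/(h*(-4) + 1224) = 1/(-4*h + 1224) = 1/(1224 - 4*h))
-13655/D(-61, 147) + 1/((Y(-197) - 13200)*J(150)) = -13655/((-1/(-1224 + 4*147))) + 1/(-71 - 13200*170) = -13655/((-1/(-1224 + 588))) + (1/170)/(-13271) = -13655/((-1/(-636))) - 1/13271*1/170 = -13655/((-1*(-1/636))) - 1/2256070 = -13655/1/636 - 1/2256070 = -13655*636 - 1/2256070 = -8684580 - 1/2256070 = -19593020400601/2256070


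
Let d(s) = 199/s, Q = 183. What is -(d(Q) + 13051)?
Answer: -2388532/183 ≈ -13052.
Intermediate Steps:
-(d(Q) + 13051) = -(199/183 + 13051) = -1*2388532/183 = -2388532/183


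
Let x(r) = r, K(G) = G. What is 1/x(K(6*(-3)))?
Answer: -1/18 ≈ -0.055556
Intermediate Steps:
1/x(K(6*(-3))) = 1/(6*(-3)) = 1/(-18) = -1/18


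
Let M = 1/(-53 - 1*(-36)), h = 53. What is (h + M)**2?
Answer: 810000/289 ≈ 2802.8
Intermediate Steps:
M = -1/17 (M = 1/(-53 + 36) = 1/(-17) = -1/17 ≈ -0.058824)
(h + M)**2 = (53 - 1/17)**2 = (900/17)**2 = 810000/289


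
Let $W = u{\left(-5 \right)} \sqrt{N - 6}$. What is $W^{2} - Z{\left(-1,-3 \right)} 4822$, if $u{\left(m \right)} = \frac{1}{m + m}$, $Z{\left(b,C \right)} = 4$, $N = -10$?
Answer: $- \frac{482204}{25} \approx -19288.0$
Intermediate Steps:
$u{\left(m \right)} = \frac{1}{2 m}$
$W = - \frac{2 i}{5}$ ($W = \frac{1}{2 \left(-5\right)} \sqrt{-10 - 6} = \frac{1}{2} \left(- \frac{1}{5}\right) \sqrt{-16} = - \frac{4 i}{10} = - \frac{2 i}{5} \approx - 0.4 i$)
$W^{2} - Z{\left(-1,-3 \right)} 4822 = \left(- \frac{2 i}{5}\right)^{2} - 4 \cdot 4822 = - \frac{4}{25} - 19288 = - \frac{482204}{25}$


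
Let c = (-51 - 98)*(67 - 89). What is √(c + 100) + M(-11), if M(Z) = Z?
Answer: -11 + √3378 ≈ 47.121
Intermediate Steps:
c = 3278 (c = -149*(-22) = 3278)
√(c + 100) + M(-11) = √(3278 + 100) - 11 = √3378 - 11 = -11 + √3378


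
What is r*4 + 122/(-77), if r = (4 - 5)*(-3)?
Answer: 802/77 ≈ 10.416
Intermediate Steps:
r = 3 (r = -1*(-3) = 3)
r*4 + 122/(-77) = 3*4 + 122/(-77) = 12 + 122*(-1/77) = 12 - 122/77 = 802/77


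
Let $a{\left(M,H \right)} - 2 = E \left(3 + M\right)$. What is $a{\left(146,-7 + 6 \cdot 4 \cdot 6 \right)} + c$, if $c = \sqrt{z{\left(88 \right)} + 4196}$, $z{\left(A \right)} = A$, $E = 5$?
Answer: $747 + 6 \sqrt{119} \approx 812.45$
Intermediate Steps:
$a{\left(M,H \right)} = 17 + 5 M$ ($a{\left(M,H \right)} = 2 + 5 \left(3 + M\right) = 2 + \left(15 + 5 M\right) = 17 + 5 M$)
$c = 6 \sqrt{119}$ ($c = \sqrt{88 + 4196} = \sqrt{4284} = 6 \sqrt{119} \approx 65.452$)
$a{\left(146,-7 + 6 \cdot 4 \cdot 6 \right)} + c = \left(17 + 5 \cdot 146\right) + 6 \sqrt{119} = \left(17 + 730\right) + 6 \sqrt{119} = 747 + 6 \sqrt{119}$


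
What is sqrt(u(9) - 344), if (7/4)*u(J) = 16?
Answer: 2*I*sqrt(4102)/7 ≈ 18.299*I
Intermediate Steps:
u(J) = 64/7 (u(J) = (4/7)*16 = 64/7)
sqrt(u(9) - 344) = sqrt(64/7 - 344) = sqrt(-2344/7) = 2*I*sqrt(4102)/7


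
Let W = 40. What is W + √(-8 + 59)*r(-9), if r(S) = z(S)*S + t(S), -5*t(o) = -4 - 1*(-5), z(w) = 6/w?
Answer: 40 + 29*√51/5 ≈ 81.420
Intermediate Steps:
t(o) = -⅕ (t(o) = -(-4 - 1*(-5))/5 = -(-4 + 5)/5 = -⅕*1 = -⅕)
r(S) = 29/5 (r(S) = (6/S)*S - ⅕ = 6 - ⅕ = 29/5)
W + √(-8 + 59)*r(-9) = 40 + √(-8 + 59)*(29/5) = 40 + √51*(29/5) = 40 + 29*√51/5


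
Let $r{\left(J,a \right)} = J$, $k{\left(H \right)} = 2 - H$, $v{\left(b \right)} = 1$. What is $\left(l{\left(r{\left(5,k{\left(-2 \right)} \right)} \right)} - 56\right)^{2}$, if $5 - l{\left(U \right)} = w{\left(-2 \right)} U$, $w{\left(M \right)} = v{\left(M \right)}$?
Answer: $3136$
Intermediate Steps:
$w{\left(M \right)} = 1$
$l{\left(U \right)} = 5 - U$ ($l{\left(U \right)} = 5 - 1 U = 5 - U$)
$\left(l{\left(r{\left(5,k{\left(-2 \right)} \right)} \right)} - 56\right)^{2} = \left(\left(5 - 5\right) - 56\right)^{2} = \left(0 - 56\right)^{2} = \left(-56\right)^{2} = 3136$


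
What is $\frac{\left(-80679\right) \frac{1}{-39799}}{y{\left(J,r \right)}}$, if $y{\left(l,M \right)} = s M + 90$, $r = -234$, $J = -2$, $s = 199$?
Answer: $- \frac{26893}{616566108} \approx -4.3617 \cdot 10^{-5}$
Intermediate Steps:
$y{\left(l,M \right)} = 90 + 199 M$ ($y{\left(l,M \right)} = 199 M + 90 = 90 + 199 M$)
$\frac{\left(-80679\right) \frac{1}{-39799}}{y{\left(J,r \right)}} = \frac{\left(-80679\right) \frac{1}{-39799}}{90 + 199 \left(-234\right)} = \frac{\left(-80679\right) \left(- \frac{1}{39799}\right)}{90 - 46566} = \frac{80679}{39799 \left(-46476\right)} = \frac{80679}{39799} \left(- \frac{1}{46476}\right) = - \frac{26893}{616566108}$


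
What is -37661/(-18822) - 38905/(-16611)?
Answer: 452618927/104217414 ≈ 4.3430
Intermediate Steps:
-37661/(-18822) - 38905/(-16611) = -37661*(-1/18822) - 38905*(-1/16611) = 37661/18822 + 38905/16611 = 452618927/104217414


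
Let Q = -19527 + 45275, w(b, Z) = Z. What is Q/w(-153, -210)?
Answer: -12874/105 ≈ -122.61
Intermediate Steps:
Q = 25748
Q/w(-153, -210) = 25748/(-210) = 25748*(-1/210) = -12874/105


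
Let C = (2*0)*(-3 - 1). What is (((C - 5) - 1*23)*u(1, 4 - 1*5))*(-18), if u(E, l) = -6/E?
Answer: -3024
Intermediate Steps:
C = 0 (C = 0*(-4) = 0)
(((C - 5) - 1*23)*u(1, 4 - 1*5))*(-18) = (((0 - 5) - 1*23)*(-6/1))*(-18) = ((-5 - 23)*(-6*1))*(-18) = -28*(-6)*(-18) = 168*(-18) = -3024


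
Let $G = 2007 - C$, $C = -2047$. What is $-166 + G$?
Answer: $3888$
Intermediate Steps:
$G = 4054$ ($G = 2007 - -2047 = 2007 + 2047 = 4054$)
$-166 + G = -166 + 4054 = 3888$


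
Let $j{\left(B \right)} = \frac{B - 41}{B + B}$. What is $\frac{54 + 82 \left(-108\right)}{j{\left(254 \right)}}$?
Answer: $- \frac{1490472}{71} \approx -20993.0$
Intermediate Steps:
$j{\left(B \right)} = \frac{-41 + B}{2 B}$
$\frac{54 + 82 \left(-108\right)}{j{\left(254 \right)}} = \frac{54 + 82 \left(-108\right)}{\frac{1}{2} \cdot \frac{1}{254} \left(-41 + 254\right)} = \frac{54 - 8856}{\frac{1}{2} \cdot \frac{1}{254} \cdot 213} = - \frac{8802}{\frac{213}{508}} = \left(-8802\right) \frac{508}{213} = - \frac{1490472}{71}$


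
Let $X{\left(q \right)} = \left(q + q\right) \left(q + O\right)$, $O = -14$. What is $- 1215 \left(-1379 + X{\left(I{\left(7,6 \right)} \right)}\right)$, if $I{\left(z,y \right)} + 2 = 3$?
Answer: $1707075$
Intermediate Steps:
$I{\left(z,y \right)} = 1$ ($I{\left(z,y \right)} = -2 + 3 = 1$)
$X{\left(q \right)} = 2 q \left(-14 + q\right)$ ($X{\left(q \right)} = \left(q + q\right) \left(q - 14\right) = 2 q \left(-14 + q\right)$)
$- 1215 \left(-1379 + X{\left(I{\left(7,6 \right)} \right)}\right) = - 1215 \left(-1379 + 2 \cdot 1 \left(-14 + 1\right)\right) = - 1215 \left(-1379 + 2 \cdot 1 \left(-13\right)\right) = - 1215 \left(-1379 - 26\right) = \left(-1215\right) \left(-1405\right) = 1707075$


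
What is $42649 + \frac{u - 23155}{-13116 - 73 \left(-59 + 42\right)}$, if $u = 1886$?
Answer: $\frac{506478144}{11875} \approx 42651.0$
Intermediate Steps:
$42649 + \frac{u - 23155}{-13116 - 73 \left(-59 + 42\right)} = 42649 + \frac{1886 - 23155}{-13116 - 73 \left(-59 + 42\right)} = 42649 - \frac{21269}{-13116 - -1241} = 42649 - \frac{21269}{-13116 + 1241} = 42649 - \frac{21269}{-11875} = 42649 - - \frac{21269}{11875} = 42649 + \frac{21269}{11875} = \frac{506478144}{11875}$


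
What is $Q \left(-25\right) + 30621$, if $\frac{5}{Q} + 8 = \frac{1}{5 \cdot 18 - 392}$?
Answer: $\frac{74048707}{2417} \approx 30637.0$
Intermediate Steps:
$Q = - \frac{1510}{2417}$ ($Q = \frac{5}{-8 + \frac{1}{5 \cdot 18 - 392}} = \frac{5}{-8 + \frac{1}{90 - 392}} = \frac{5}{-8 + \frac{1}{-302}} = \frac{5}{-8 - \frac{1}{302}} = \frac{5}{- \frac{2417}{302}} = 5 \left(- \frac{302}{2417}\right) = - \frac{1510}{2417} \approx -0.62474$)
$Q \left(-25\right) + 30621 = \left(- \frac{1510}{2417}\right) \left(-25\right) + 30621 = \frac{37750}{2417} + 30621 = \frac{74048707}{2417}$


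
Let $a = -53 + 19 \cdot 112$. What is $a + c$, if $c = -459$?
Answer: $1616$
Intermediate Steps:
$a = 2075$ ($a = -53 + 2128 = 2075$)
$a + c = 2075 - 459 = 1616$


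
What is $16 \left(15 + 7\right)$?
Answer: $352$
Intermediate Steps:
$16 \left(15 + 7\right) = 16 \cdot 22 = 352$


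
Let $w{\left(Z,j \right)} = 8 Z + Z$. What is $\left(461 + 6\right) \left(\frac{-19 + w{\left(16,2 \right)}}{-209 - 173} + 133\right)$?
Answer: $\frac{23668027}{382} \approx 61958.0$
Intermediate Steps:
$w{\left(Z,j \right)} = 9 Z$
$\left(461 + 6\right) \left(\frac{-19 + w{\left(16,2 \right)}}{-209 - 173} + 133\right) = \left(461 + 6\right) \left(\frac{-19 + 9 \cdot 16}{-209 - 173} + 133\right) = 467 \left(\frac{-19 + 144}{-382} + 133\right) = 467 \left(125 \left(- \frac{1}{382}\right) + 133\right) = 467 \left(- \frac{125}{382} + 133\right) = 467 \cdot \frac{50681}{382} = \frac{23668027}{382}$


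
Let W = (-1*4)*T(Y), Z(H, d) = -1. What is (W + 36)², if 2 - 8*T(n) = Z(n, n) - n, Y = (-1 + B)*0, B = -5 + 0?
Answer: 4761/4 ≈ 1190.3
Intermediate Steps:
B = -5
Y = 0 (Y = (-1 - 5)*0 = -6*0 = 0)
T(n) = 3/8 + n/8 (T(n) = ¼ - (-1 - n)/8 = ¼ + (⅛ + n/8) = 3/8 + n/8)
W = -3/2 (W = (-1*4)*(3/8 + (⅛)*0) = -4*(3/8 + 0) = -4*3/8 = -3/2 ≈ -1.5000)
(W + 36)² = (-3/2 + 36)² = (69/2)² = 4761/4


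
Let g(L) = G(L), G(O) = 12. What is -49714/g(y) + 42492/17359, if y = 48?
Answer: -431237711/104154 ≈ -4140.4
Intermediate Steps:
g(L) = 12
-49714/g(y) + 42492/17359 = -49714/12 + 42492/17359 = -49714*1/12 + 42492*(1/17359) = -24857/6 + 42492/17359 = -431237711/104154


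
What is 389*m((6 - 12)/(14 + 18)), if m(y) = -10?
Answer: -3890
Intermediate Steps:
389*m((6 - 12)/(14 + 18)) = 389*(-10) = -3890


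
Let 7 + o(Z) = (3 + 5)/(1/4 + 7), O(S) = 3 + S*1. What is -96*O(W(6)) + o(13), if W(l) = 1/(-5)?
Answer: -39831/145 ≈ -274.70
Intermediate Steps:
W(l) = -⅕
O(S) = 3 + S
o(Z) = -171/29 (o(Z) = -7 + (3 + 5)/(1/4 + 7) = -7 + 8/(¼ + 7) = -7 + 8/(29/4) = -7 + 8*(4/29) = -7 + 32/29 = -171/29)
-96*O(W(6)) + o(13) = -96*(3 - ⅕) - 171/29 = -96*14/5 - 171/29 = -1344/5 - 171/29 = -39831/145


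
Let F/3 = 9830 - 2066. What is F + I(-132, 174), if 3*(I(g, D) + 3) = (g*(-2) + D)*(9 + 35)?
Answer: 29713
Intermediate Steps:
F = 23292 (F = 3*(9830 - 2066) = 3*7764 = 23292)
I(g, D) = -3 - 88*g/3 + 44*D/3 (I(g, D) = -3 + ((g*(-2) + D)*(9 + 35))/3 = -3 + ((-2*g + D)*44)/3 = -3 + ((D - 2*g)*44)/3 = -3 + (-88*g + 44*D)/3 = -3 + (-88*g/3 + 44*D/3) = -3 - 88*g/3 + 44*D/3)
F + I(-132, 174) = 23292 + (-3 - 88/3*(-132) + (44/3)*174) = 23292 + (-3 + 3872 + 2552) = 23292 + 6421 = 29713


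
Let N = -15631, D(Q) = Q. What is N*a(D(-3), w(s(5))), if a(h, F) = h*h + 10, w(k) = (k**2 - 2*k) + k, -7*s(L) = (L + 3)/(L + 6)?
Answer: -296989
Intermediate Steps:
s(L) = -(3 + L)/(7*(6 + L)) (s(L) = -(L + 3)/(7*(L + 6)) = -(3 + L)/(7*(6 + L)))
w(k) = k**2 - k
a(h, F) = 10 + h**2 (a(h, F) = h**2 + 10 = 10 + h**2)
N*a(D(-3), w(s(5))) = -15631*(10 + (-3)**2) = -15631*(10 + 9) = -15631*19 = -296989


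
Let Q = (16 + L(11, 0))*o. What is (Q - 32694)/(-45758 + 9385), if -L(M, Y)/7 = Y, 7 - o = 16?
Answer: 32838/36373 ≈ 0.90281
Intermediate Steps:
o = -9 (o = 7 - 1*16 = 7 - 16 = -9)
L(M, Y) = -7*Y
Q = -144 (Q = (16 - 7*0)*(-9) = (16 + 0)*(-9) = 16*(-9) = -144)
(Q - 32694)/(-45758 + 9385) = (-144 - 32694)/(-45758 + 9385) = -32838/(-36373) = -32838*(-1/36373) = 32838/36373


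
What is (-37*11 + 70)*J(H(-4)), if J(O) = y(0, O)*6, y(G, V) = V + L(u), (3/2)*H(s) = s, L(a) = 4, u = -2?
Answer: -2696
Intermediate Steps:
H(s) = 2*s/3
y(G, V) = 4 + V (y(G, V) = V + 4 = 4 + V)
J(O) = 24 + 6*O (J(O) = (4 + O)*6 = 24 + 6*O)
(-37*11 + 70)*J(H(-4)) = (-37*11 + 70)*(24 + 6*((⅔)*(-4))) = (-407 + 70)*(24 + 6*(-8/3)) = -337*(24 - 16) = -337*8 = -2696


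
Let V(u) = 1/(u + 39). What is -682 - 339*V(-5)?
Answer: -23527/34 ≈ -691.97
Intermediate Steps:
V(u) = 1/(39 + u)
-682 - 339*V(-5) = -682 - 339/(39 - 5) = -682 - 339/34 = -23527/34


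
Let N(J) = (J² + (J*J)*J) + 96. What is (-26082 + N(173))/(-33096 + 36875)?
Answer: 5181660/3779 ≈ 1371.2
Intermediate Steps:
N(J) = 96 + J² + J³ (N(J) = (J² + J²*J) + 96 = (J² + J³) + 96 = 96 + J² + J³)
(-26082 + N(173))/(-33096 + 36875) = (-26082 + (96 + 173² + 173³))/(-33096 + 36875) = (-26082 + (96 + 29929 + 5177717))/3779 = (-26082 + 5207742)*(1/3779) = 5181660*(1/3779) = 5181660/3779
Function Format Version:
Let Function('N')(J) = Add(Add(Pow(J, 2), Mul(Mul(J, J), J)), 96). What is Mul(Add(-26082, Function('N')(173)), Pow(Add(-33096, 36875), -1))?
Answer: Rational(5181660, 3779) ≈ 1371.2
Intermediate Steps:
Function('N')(J) = Add(96, Pow(J, 2), Pow(J, 3)) (Function('N')(J) = Add(Add(Pow(J, 2), Mul(Pow(J, 2), J)), 96) = Add(Add(Pow(J, 2), Pow(J, 3)), 96) = Add(96, Pow(J, 2), Pow(J, 3)))
Mul(Add(-26082, Function('N')(173)), Pow(Add(-33096, 36875), -1)) = Mul(Add(-26082, Add(96, Pow(173, 2), Pow(173, 3))), Pow(Add(-33096, 36875), -1)) = Mul(Add(-26082, Add(96, 29929, 5177717)), Pow(3779, -1)) = Mul(Add(-26082, 5207742), Rational(1, 3779)) = Mul(5181660, Rational(1, 3779)) = Rational(5181660, 3779)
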